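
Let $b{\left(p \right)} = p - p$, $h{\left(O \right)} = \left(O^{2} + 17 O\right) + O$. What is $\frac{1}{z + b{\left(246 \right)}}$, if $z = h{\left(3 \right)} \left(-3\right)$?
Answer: $- \frac{1}{189} \approx -0.005291$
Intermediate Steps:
$h{\left(O \right)} = O^{2} + 18 O$
$z = -189$ ($z = 3 \left(18 + 3\right) \left(-3\right) = 3 \cdot 21 \left(-3\right) = 63 \left(-3\right) = -189$)
$b{\left(p \right)} = 0$
$\frac{1}{z + b{\left(246 \right)}} = \frac{1}{-189 + 0} = \frac{1}{-189} = - \frac{1}{189}$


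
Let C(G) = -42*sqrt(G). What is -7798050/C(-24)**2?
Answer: 433225/2352 ≈ 184.19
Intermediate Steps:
-7798050/C(-24)**2 = -7798050/((-84*I*sqrt(6))**2) = -7798050/(-42336) = -7798050*(-1/42336) = 433225/2352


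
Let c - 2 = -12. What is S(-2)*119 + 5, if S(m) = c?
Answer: -1185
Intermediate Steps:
c = -10 (c = 2 - 12 = -10)
S(m) = -10
S(-2)*119 + 5 = -10*119 + 5 = -1190 + 5 = -1185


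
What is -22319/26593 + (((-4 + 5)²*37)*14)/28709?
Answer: -626980997/763458437 ≈ -0.82124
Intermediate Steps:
-22319/26593 + (((-4 + 5)²*37)*14)/28709 = -22319*1/26593 + ((1²*37)*14)*(1/28709) = -22319/26593 + ((1*37)*14)*(1/28709) = -22319/26593 + (37*14)*(1/28709) = -22319/26593 + 518*(1/28709) = -22319/26593 + 518/28709 = -626980997/763458437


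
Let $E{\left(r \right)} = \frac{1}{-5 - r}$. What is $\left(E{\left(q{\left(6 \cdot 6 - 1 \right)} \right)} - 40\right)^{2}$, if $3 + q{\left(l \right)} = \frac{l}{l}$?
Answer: $\frac{14641}{9} \approx 1626.8$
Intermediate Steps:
$q{\left(l \right)} = -2$ ($q{\left(l \right)} = -3 + \frac{l}{l} = -3 + 1 = -2$)
$\left(E{\left(q{\left(6 \cdot 6 - 1 \right)} \right)} - 40\right)^{2} = \left(- \frac{1}{5 - 2} - 40\right)^{2} = \left(- \frac{1}{3} - 40\right)^{2} = \left(- \frac{121}{3}\right)^{2} = \frac{14641}{9}$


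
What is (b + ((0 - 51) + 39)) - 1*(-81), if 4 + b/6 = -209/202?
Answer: 3918/101 ≈ 38.792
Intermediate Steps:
b = -3051/101 (b = -24 + 6*(-209/202) = -24 - 627/101 = -3051/101 ≈ -30.208)
(b + ((0 - 51) + 39)) - 1*(-81) = (-3051/101 + ((0 - 51) + 39)) - 1*(-81) = (-3051/101 + (-51 + 39)) + 81 = (-3051/101 - 12) + 81 = -4263/101 + 81 = 3918/101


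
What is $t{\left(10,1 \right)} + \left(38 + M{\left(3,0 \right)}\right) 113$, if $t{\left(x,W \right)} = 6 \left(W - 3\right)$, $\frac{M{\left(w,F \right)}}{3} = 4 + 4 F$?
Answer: $5638$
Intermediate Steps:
$M{\left(w,F \right)} = 12 + 12 F$ ($M{\left(w,F \right)} = 3 \left(4 + 4 F\right) = 12 + 12 F$)
$t{\left(x,W \right)} = -18 + 6 W$ ($t{\left(x,W \right)} = 6 \left(-3 + W\right) = -18 + 6 W$)
$t{\left(10,1 \right)} + \left(38 + M{\left(3,0 \right)}\right) 113 = \left(-18 + 6 \cdot 1\right) + \left(38 + \left(12 + 12 \cdot 0\right)\right) 113 = \left(-18 + 6\right) + \left(38 + \left(12 + 0\right)\right) 113 = -12 + \left(38 + 12\right) 113 = -12 + 50 \cdot 113 = -12 + 5650 = 5638$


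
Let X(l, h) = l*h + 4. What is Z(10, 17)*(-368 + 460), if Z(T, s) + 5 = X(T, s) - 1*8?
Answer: 14812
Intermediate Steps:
X(l, h) = 4 + h*l (X(l, h) = h*l + 4 = 4 + h*l)
Z(T, s) = -9 + T*s (Z(T, s) = -5 + ((4 + s*T) - 1*8) = -5 + ((4 + T*s) - 8) = -5 + (-4 + T*s) = -9 + T*s)
Z(10, 17)*(-368 + 460) = (-9 + 10*17)*(-368 + 460) = (-9 + 170)*92 = 161*92 = 14812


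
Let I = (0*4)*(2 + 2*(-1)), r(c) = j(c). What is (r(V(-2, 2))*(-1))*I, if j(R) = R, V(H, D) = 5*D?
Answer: 0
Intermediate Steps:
r(c) = c
I = 0 (I = 0*(2 - 2) = 0*0 = 0)
(r(V(-2, 2))*(-1))*I = ((5*2)*(-1))*0 = (10*(-1))*0 = -10*0 = 0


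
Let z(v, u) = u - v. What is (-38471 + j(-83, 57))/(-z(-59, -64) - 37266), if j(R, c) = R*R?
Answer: 31582/37261 ≈ 0.84759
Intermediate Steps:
j(R, c) = R**2
(-38471 + j(-83, 57))/(-z(-59, -64) - 37266) = (-38471 + (-83)**2)/(-(-64 - 1*(-59)) - 37266) = (-38471 + 6889)/(-(-64 + 59) - 37266) = -31582/(-1*(-5) - 37266) = -31582/(5 - 37266) = -31582/(-37261) = -31582*(-1/37261) = 31582/37261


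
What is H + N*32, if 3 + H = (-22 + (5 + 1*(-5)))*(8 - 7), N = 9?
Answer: 263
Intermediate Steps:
H = -25 (H = -3 + (-22 + (5 + 1*(-5)))*(8 - 7) = -3 + (-22 + (5 - 5))*1 = -3 + (-22 + 0)*1 = -3 - 22*1 = -3 - 22 = -25)
H + N*32 = -25 + 9*32 = -25 + 288 = 263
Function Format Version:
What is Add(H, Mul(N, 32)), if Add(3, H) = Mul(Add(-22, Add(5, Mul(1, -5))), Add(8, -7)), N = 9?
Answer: 263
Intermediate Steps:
H = -25 (H = Add(-3, Mul(Add(-22, Add(5, Mul(1, -5))), Add(8, -7))) = Add(-3, Mul(Add(-22, Add(5, -5)), 1)) = Add(-3, Mul(Add(-22, 0), 1)) = Add(-3, Mul(-22, 1)) = Add(-3, -22) = -25)
Add(H, Mul(N, 32)) = Add(-25, Mul(9, 32)) = Add(-25, 288) = 263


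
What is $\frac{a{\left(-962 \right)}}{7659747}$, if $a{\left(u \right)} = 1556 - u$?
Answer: $\frac{2518}{7659747} \approx 0.00032873$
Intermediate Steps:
$\frac{a{\left(-962 \right)}}{7659747} = \frac{1556 - -962}{7659747} = \left(1556 + 962\right) \frac{1}{7659747} = 2518 \cdot \frac{1}{7659747} = \frac{2518}{7659747}$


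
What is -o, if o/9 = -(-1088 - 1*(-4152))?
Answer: 27576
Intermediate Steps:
o = -27576 (o = 9*(-(-1088 - 1*(-4152))) = 9*(-(-1088 + 4152)) = 9*(-1*3064) = 9*(-3064) = -27576)
-o = -1*(-27576) = 27576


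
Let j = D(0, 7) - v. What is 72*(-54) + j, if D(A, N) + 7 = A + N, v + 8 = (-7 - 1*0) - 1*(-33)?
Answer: -3906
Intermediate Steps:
v = 18 (v = -8 + ((-7 - 1*0) - 1*(-33)) = -8 + ((-7 + 0) + 33) = -8 + (-7 + 33) = -8 + 26 = 18)
D(A, N) = -7 + A + N (D(A, N) = -7 + (A + N) = -7 + A + N)
j = -18 (j = (-7 + 0 + 7) - 1*18 = 0 - 18 = -18)
72*(-54) + j = 72*(-54) - 18 = -3888 - 18 = -3906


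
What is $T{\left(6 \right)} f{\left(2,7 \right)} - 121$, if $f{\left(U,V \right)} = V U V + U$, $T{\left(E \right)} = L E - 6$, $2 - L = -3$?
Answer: $2279$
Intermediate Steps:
$L = 5$ ($L = 2 - -3 = 2 + 3 = 5$)
$T{\left(E \right)} = -6 + 5 E$ ($T{\left(E \right)} = 5 E - 6 = -6 + 5 E$)
$f{\left(U,V \right)} = U + U V^{2}$ ($f{\left(U,V \right)} = U V V + U = U V^{2} + U = U + U V^{2}$)
$T{\left(6 \right)} f{\left(2,7 \right)} - 121 = \left(-6 + 5 \cdot 6\right) 2 \left(1 + 7^{2}\right) - 121 = \left(-6 + 30\right) 2 \left(1 + 49\right) - 121 = 24 \cdot 2 \cdot 50 - 121 = 24 \cdot 100 - 121 = 2400 - 121 = 2279$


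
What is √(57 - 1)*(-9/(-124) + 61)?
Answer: 7573*√14/62 ≈ 457.03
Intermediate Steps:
√(57 - 1)*(-9/(-124) + 61) = √56*(-9*(-1/124) + 61) = (2*√14)*(9/124 + 61) = (2*√14)*(7573/124) = 7573*√14/62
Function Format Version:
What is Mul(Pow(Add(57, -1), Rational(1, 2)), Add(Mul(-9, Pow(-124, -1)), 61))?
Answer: Mul(Rational(7573, 62), Pow(14, Rational(1, 2))) ≈ 457.03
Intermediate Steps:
Mul(Pow(Add(57, -1), Rational(1, 2)), Add(Mul(-9, Pow(-124, -1)), 61)) = Mul(Pow(56, Rational(1, 2)), Add(Mul(-9, Rational(-1, 124)), 61)) = Mul(Mul(2, Pow(14, Rational(1, 2))), Add(Rational(9, 124), 61)) = Mul(Mul(2, Pow(14, Rational(1, 2))), Rational(7573, 124)) = Mul(Rational(7573, 62), Pow(14, Rational(1, 2)))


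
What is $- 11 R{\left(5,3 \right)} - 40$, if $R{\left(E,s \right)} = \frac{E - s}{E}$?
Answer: $- \frac{222}{5} \approx -44.4$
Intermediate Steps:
$R{\left(E,s \right)} = \frac{E - s}{E}$
$- 11 R{\left(5,3 \right)} - 40 = - 11 \frac{5 - 3}{5} - 40 = - 11 \cdot \frac{1}{5} \cdot 2 - 40 = \left(-11\right) \frac{2}{5} - 40 = - \frac{22}{5} - 40 = - \frac{222}{5}$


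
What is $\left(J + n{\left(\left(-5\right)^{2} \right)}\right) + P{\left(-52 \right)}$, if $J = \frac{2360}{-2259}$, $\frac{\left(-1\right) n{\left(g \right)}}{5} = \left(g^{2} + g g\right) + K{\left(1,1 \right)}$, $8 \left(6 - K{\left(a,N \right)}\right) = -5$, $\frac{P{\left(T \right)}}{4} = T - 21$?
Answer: $- \frac{118844539}{18072} \approx -6576.2$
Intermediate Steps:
$P{\left(T \right)} = -84 + 4 T$ ($P{\left(T \right)} = 4 \left(T - 21\right) = 4 \left(-21 + T\right) = -84 + 4 T$)
$K{\left(a,N \right)} = \frac{53}{8}$ ($K{\left(a,N \right)} = 6 - - \frac{5}{8} = 6 + \frac{5}{8} = \frac{53}{8}$)
$n{\left(g \right)} = - \frac{265}{8} - 10 g^{2}$ ($n{\left(g \right)} = - 5 \left(\left(g^{2} + g g\right) + \frac{53}{8}\right) = - 5 \left(\left(g^{2} + g^{2}\right) + \frac{53}{8}\right) = - 5 \left(2 g^{2} + \frac{53}{8}\right) = - 5 \left(\frac{53}{8} + 2 g^{2}\right) = - \frac{265}{8} - 10 g^{2}$)
$J = - \frac{2360}{2259}$ ($J = 2360 \left(- \frac{1}{2259}\right) = - \frac{2360}{2259} \approx -1.0447$)
$\left(J + n{\left(\left(-5\right)^{2} \right)}\right) + P{\left(-52 \right)} = \left(- \frac{2360}{2259} - \left(\frac{265}{8} + 10 \left(\left(-5\right)^{2}\right)^{2}\right)\right) + \left(-84 + 4 \left(-52\right)\right) = \left(- \frac{2360}{2259} - \left(\frac{265}{8} + 10 \cdot 25^{2}\right)\right) - 292 = \left(- \frac{2360}{2259} - \frac{50265}{8}\right) - 292 = - \frac{113567515}{18072} - 292 = - \frac{118844539}{18072}$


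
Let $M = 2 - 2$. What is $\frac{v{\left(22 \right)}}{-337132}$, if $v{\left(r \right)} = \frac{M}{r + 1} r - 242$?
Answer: $\frac{121}{168566} \approx 0.00071782$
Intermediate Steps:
$M = 0$ ($M = 2 - 2 = 0$)
$v{\left(r \right)} = -242$ ($v{\left(r \right)} = \frac{1}{r + 1} \cdot 0 r - 242 = \frac{1}{1 + r} 0 r - 242 = 0 r - 242 = 0 - 242 = -242$)
$\frac{v{\left(22 \right)}}{-337132} = - \frac{242}{-337132} = \left(-242\right) \left(- \frac{1}{337132}\right) = \frac{121}{168566}$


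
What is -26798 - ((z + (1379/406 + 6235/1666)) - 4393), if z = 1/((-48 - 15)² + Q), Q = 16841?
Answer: -11266743018987/502707170 ≈ -22412.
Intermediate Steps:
z = 1/20810 (z = 1/((-48 - 15)² + 16841) = 1/((-63)² + 16841) = 1/(3969 + 16841) = 1/20810 ≈ 4.8054e-5)
-26798 - ((z + (1379/406 + 6235/1666)) - 4393) = -26798 - ((1/20810 + (1379/406 + 6235/1666)) - 4393) = -26798 - ((1/20810 + (1379*(1/406) + 6235*(1/1666))) - 4393) = -26798 - ((1/20810 + (197/58 + 6235/1666)) - 4393) = -26798 - ((1/20810 + 172458/24157) - 4393) = -26798 - (3588875137/502707170 - 4393) = -26798 - 1*(-2204803722673/502707170) = -26798 + 2204803722673/502707170 = -11266743018987/502707170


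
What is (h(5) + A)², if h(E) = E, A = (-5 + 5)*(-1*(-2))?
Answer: 25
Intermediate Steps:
A = 0 (A = 0*2 = 0)
(h(5) + A)² = (5 + 0)² = 5² = 25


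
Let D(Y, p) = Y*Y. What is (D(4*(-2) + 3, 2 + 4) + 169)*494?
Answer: 95836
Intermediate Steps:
D(Y, p) = Y²
(D(4*(-2) + 3, 2 + 4) + 169)*494 = ((4*(-2) + 3)² + 169)*494 = ((-8 + 3)² + 169)*494 = ((-5)² + 169)*494 = (25 + 169)*494 = 194*494 = 95836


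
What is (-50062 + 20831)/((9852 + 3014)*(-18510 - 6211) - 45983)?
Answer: 29231/318106369 ≈ 9.1891e-5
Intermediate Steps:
(-50062 + 20831)/((9852 + 3014)*(-18510 - 6211) - 45983) = -29231/(12866*(-24721) - 45983) = -29231/(-318060386 - 45983) = -29231/(-318106369) = -29231*(-1/318106369) = 29231/318106369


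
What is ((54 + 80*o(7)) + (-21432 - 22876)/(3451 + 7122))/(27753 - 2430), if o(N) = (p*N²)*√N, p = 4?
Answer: 526634/267740079 + 15680*√7/25323 ≈ 1.6402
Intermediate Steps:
o(N) = 4*N^(5/2) (o(N) = (4*N²)*√N = 4*N^(5/2))
((54 + 80*o(7)) + (-21432 - 22876)/(3451 + 7122))/(27753 - 2430) = ((54 + 80*(4*7^(5/2))) + (-21432 - 22876)/(3451 + 7122))/(27753 - 2430) = ((54 + 80*(4*(49*√7))) - 44308/10573)/25323 = ((54 + 80*(196*√7)) - 44308*1/10573)*(1/25323) = ((54 + 15680*√7) - 44308/10573)*(1/25323) = (526634/10573 + 15680*√7)*(1/25323) = 526634/267740079 + 15680*√7/25323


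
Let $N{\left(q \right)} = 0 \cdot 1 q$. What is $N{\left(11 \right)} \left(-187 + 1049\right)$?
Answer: $0$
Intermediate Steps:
$N{\left(q \right)} = 0$ ($N{\left(q \right)} = 0 q = 0$)
$N{\left(11 \right)} \left(-187 + 1049\right) = 0 \left(-187 + 1049\right) = 0 \cdot 862 = 0$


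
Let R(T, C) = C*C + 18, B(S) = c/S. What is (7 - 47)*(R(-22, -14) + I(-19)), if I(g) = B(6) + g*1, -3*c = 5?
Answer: -70100/9 ≈ -7788.9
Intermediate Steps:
c = -5/3 (c = -⅓*5 = -5/3 ≈ -1.6667)
B(S) = -5/(3*S)
I(g) = -5/18 + g (I(g) = -5/3/6 + g*1 = -5/3*⅙ + g = -5/18 + g)
R(T, C) = 18 + C² (R(T, C) = C² + 18 = 18 + C²)
(7 - 47)*(R(-22, -14) + I(-19)) = (7 - 47)*((18 + (-14)²) + (-5/18 - 19)) = -40*((18 + 196) - 347/18) = -40*(214 - 347/18) = -40*3505/18 = -70100/9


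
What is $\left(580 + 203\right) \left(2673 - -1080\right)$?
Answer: $2938599$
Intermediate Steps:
$\left(580 + 203\right) \left(2673 - -1080\right) = 783 \left(2673 + 1080\right) = 783 \cdot 3753 = 2938599$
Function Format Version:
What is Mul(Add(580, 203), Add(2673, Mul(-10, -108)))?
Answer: 2938599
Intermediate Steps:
Mul(Add(580, 203), Add(2673, Mul(-10, -108))) = Mul(783, Add(2673, 1080)) = Mul(783, 3753) = 2938599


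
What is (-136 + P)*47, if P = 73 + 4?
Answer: -2773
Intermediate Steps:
P = 77
(-136 + P)*47 = (-136 + 77)*47 = -59*47 = -2773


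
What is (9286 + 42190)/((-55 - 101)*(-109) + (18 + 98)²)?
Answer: 12869/7615 ≈ 1.6900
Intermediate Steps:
(9286 + 42190)/((-55 - 101)*(-109) + (18 + 98)²) = 51476/(-156*(-109) + 116²) = 51476/(17004 + 13456) = 51476/30460 = 51476*(1/30460) = 12869/7615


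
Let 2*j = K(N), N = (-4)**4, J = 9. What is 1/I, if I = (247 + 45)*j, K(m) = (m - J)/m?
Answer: 128/18031 ≈ 0.0070989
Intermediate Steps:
N = 256
K(m) = (-9 + m)/m (K(m) = (m - 1*9)/m = (m - 9)/m = (-9 + m)/m)
j = 247/512 (j = ((-9 + 256)/256)/2 = ((1/256)*247)/2 = (1/2)*(247/256) = 247/512 ≈ 0.48242)
I = 18031/128 (I = (247 + 45)*(247/512) = 292*(247/512) = 18031/128 ≈ 140.87)
1/I = 1/(18031/128) = 128/18031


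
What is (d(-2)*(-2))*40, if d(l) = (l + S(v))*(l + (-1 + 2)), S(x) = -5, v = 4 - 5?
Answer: -560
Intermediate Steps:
v = -1
d(l) = (1 + l)*(-5 + l) (d(l) = (l - 5)*(l + (-1 + 2)) = (-5 + l)*(l + 1) = (-5 + l)*(1 + l) = (1 + l)*(-5 + l))
(d(-2)*(-2))*40 = ((-5 + (-2)² - 4*(-2))*(-2))*40 = ((-5 + 4 + 8)*(-2))*40 = (7*(-2))*40 = -14*40 = -560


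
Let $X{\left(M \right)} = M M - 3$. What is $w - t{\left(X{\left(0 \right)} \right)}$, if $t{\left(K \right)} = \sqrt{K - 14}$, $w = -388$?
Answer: $-388 - i \sqrt{17} \approx -388.0 - 4.1231 i$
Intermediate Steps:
$X{\left(M \right)} = -3 + M^{2}$ ($X{\left(M \right)} = M^{2} - 3 = -3 + M^{2}$)
$t{\left(K \right)} = \sqrt{-14 + K}$
$w - t{\left(X{\left(0 \right)} \right)} = -388 - \sqrt{-14 - \left(3 - 0^{2}\right)} = -388 - \sqrt{-14 + \left(-3 + 0\right)} = -388 - \sqrt{-14 - 3} = -388 - \sqrt{-17} = -388 - i \sqrt{17}$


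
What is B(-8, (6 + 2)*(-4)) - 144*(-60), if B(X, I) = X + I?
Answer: 8600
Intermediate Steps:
B(X, I) = I + X
B(-8, (6 + 2)*(-4)) - 144*(-60) = ((6 + 2)*(-4) - 8) - 144*(-60) = (8*(-4) - 8) + 8640 = (-32 - 8) + 8640 = -40 + 8640 = 8600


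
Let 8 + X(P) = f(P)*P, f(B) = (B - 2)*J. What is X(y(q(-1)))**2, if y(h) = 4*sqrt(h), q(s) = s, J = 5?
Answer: 6144 + 7040*I ≈ 6144.0 + 7040.0*I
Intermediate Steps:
f(B) = -10 + 5*B (f(B) = (B - 2)*5 = (-2 + B)*5 = -10 + 5*B)
X(P) = -8 + P*(-10 + 5*P) (X(P) = -8 + (-10 + 5*P)*P = -8 + P*(-10 + 5*P))
X(y(q(-1)))**2 = (-8 + 5*(4*sqrt(-1))*(-2 + 4*sqrt(-1)))**2 = (-8 + 5*(4*I)*(-2 + 4*I))**2 = (-8 + 20*I*(-2 + 4*I))**2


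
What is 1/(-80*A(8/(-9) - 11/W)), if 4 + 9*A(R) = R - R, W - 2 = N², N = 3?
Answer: 9/320 ≈ 0.028125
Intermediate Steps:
W = 11 (W = 2 + 3² = 2 + 9 = 11)
A(R) = -4/9 (A(R) = -4/9 + (R - R)/9 = -4/9 + (⅑)*0 = -4/9 + 0 = -4/9)
1/(-80*A(8/(-9) - 11/W)) = 1/(-80*(-4/9)) = 1/(320/9) = 9/320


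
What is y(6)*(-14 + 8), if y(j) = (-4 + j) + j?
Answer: -48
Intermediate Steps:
y(j) = -4 + 2*j
y(6)*(-14 + 8) = (-4 + 2*6)*(-14 + 8) = (-4 + 12)*(-6) = 8*(-6) = -48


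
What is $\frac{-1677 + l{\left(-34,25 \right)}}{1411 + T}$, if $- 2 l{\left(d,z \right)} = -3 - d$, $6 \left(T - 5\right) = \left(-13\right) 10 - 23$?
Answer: $- \frac{3385}{2781} \approx -1.2172$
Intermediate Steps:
$T = - \frac{41}{2}$ ($T = 5 + \frac{\left(-13\right) 10 - 23}{6} = 5 + \frac{-130 - 23}{6} = 5 + \frac{1}{6} \left(-153\right) = 5 - \frac{51}{2} = - \frac{41}{2} \approx -20.5$)
$l{\left(d,z \right)} = \frac{3}{2} + \frac{d}{2}$ ($l{\left(d,z \right)} = - \frac{-3 - d}{2} = \frac{3}{2} + \frac{d}{2}$)
$\frac{-1677 + l{\left(-34,25 \right)}}{1411 + T} = \frac{-1677 + \left(\frac{3}{2} + \frac{1}{2} \left(-34\right)\right)}{1411 - \frac{41}{2}} = \frac{-1677 + \left(\frac{3}{2} - 17\right)}{\frac{2781}{2}} = \left(-1677 - \frac{31}{2}\right) \frac{2}{2781} = \left(- \frac{3385}{2}\right) \frac{2}{2781} = - \frac{3385}{2781}$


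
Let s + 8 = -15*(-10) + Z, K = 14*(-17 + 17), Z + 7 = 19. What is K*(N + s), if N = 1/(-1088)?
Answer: 0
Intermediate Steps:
Z = 12 (Z = -7 + 19 = 12)
K = 0 (K = 14*0 = 0)
N = -1/1088 ≈ -0.00091912
s = 154 (s = -8 + (-15*(-10) + 12) = -8 + (150 + 12) = -8 + 162 = 154)
K*(N + s) = 0*(-1/1088 + 154) = 0*(167551/1088) = 0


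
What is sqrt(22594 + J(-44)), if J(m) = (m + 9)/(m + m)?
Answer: 9*sqrt(540034)/44 ≈ 150.31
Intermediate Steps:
J(m) = (9 + m)/(2*m) (J(m) = (9 + m)/((2*m)) = (9 + m)*(1/(2*m)) = (9 + m)/(2*m))
sqrt(22594 + J(-44)) = sqrt(22594 + (1/2)*(9 - 44)/(-44)) = sqrt(22594 + (1/2)*(-1/44)*(-35)) = sqrt(22594 + 35/88) = sqrt(1988307/88) = 9*sqrt(540034)/44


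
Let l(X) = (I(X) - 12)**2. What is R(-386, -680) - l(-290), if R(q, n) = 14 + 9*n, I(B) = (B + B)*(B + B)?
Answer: -113156892650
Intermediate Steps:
I(B) = 4*B**2 (I(B) = (2*B)*(2*B) = 4*B**2)
l(X) = (-12 + 4*X**2)**2 (l(X) = (4*X**2 - 12)**2 = (-12 + 4*X**2)**2)
R(-386, -680) - l(-290) = (14 + 9*(-680)) - 16*(-3 + (-290)**2)**2 = (14 - 6120) - 16*(-3 + 84100)**2 = -6106 - 16*84097**2 = -6106 - 16*7072305409 = -6106 - 1*113156886544 = -6106 - 113156886544 = -113156892650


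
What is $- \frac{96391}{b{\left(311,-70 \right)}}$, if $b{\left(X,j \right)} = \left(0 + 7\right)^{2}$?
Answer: $- \frac{96391}{49} \approx -1967.2$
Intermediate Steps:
$b{\left(X,j \right)} = 49$ ($b{\left(X,j \right)} = 7^{2} = 49$)
$- \frac{96391}{b{\left(311,-70 \right)}} = - \frac{96391}{49}$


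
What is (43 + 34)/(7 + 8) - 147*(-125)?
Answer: 275702/15 ≈ 18380.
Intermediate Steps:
(43 + 34)/(7 + 8) - 147*(-125) = 77/15 + 18375 = 275702/15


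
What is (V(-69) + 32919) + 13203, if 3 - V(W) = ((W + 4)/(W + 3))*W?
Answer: 1016245/22 ≈ 46193.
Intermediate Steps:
V(W) = 3 - W*(4 + W)/(3 + W) (V(W) = 3 - (W + 4)/(W + 3)*W = 3 - (4 + W)/(3 + W)*W = 3 - W*(4 + W)/(3 + W))
(V(-69) + 32919) + 13203 = ((9 - 1*(-69) - 1*(-69)**2)/(3 - 69) + 32919) + 13203 = ((9 + 69 - 1*4761)/(-66) + 32919) + 13203 = (-(9 + 69 - 4761)/66 + 32919) + 13203 = (-1/66*(-4683) + 32919) + 13203 = (1561/22 + 32919) + 13203 = 725779/22 + 13203 = 1016245/22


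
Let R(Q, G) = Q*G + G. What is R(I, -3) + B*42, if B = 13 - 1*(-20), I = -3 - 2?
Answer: 1398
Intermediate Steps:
I = -5
B = 33 (B = 13 + 20 = 33)
R(Q, G) = G + G*Q (R(Q, G) = G*Q + G = G + G*Q)
R(I, -3) + B*42 = -3*(1 - 5) + 33*42 = -3*(-4) + 1386 = 12 + 1386 = 1398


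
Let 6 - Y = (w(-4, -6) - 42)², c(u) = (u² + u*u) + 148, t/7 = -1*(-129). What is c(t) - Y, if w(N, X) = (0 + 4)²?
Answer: 1631636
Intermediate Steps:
w(N, X) = 16 (w(N, X) = 4² = 16)
t = 903 (t = 7*(-1*(-129)) = 7*129 = 903)
c(u) = 148 + 2*u² (c(u) = (u² + u²) + 148 = 2*u² + 148 = 148 + 2*u²)
Y = -670 (Y = 6 - (16 - 42)² = 6 - 1*(-26)² = 6 - 1*676 = 6 - 676 = -670)
c(t) - Y = (148 + 2*903²) - 1*(-670) = (148 + 2*815409) + 670 = (148 + 1630818) + 670 = 1630966 + 670 = 1631636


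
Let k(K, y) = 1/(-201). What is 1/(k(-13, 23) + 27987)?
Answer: 201/5625386 ≈ 3.5731e-5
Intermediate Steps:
k(K, y) = -1/201
1/(k(-13, 23) + 27987) = 1/(-1/201 + 27987) = 1/(5625386/201) = 201/5625386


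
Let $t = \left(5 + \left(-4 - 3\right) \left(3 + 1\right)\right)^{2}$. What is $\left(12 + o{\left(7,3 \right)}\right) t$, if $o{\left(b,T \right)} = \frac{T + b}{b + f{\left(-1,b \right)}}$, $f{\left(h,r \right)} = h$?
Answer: $\frac{21689}{3} \approx 7229.7$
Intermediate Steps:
$t = 529$ ($t = \left(5 - 28\right)^{2} = \left(-23\right)^{2} = 529$)
$o{\left(b,T \right)} = \frac{T + b}{-1 + b}$ ($o{\left(b,T \right)} = \frac{T + b}{b - 1} = \frac{T + b}{-1 + b}$)
$\left(12 + o{\left(7,3 \right)}\right) t = \left(12 + \frac{3 + 7}{-1 + 7}\right) 529 = \left(12 + \frac{1}{6} \cdot 10\right) 529 = \left(12 + \frac{5}{3}\right) 529 = \frac{41}{3} \cdot 529 = \frac{21689}{3}$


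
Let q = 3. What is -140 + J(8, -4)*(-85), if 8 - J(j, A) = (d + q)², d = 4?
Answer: 3345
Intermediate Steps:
J(j, A) = -41 (J(j, A) = 8 - (4 + 3)² = 8 - 1*7² = 8 - 1*49 = 8 - 49 = -41)
-140 + J(8, -4)*(-85) = -140 - 41*(-85) = -140 + 3485 = 3345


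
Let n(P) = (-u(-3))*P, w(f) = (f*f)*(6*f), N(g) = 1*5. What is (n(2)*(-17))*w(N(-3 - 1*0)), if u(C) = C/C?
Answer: 25500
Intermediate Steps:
u(C) = 1
N(g) = 5
w(f) = 6*f³ (w(f) = f²*(6*f) = 6*f³)
n(P) = -P (n(P) = (-1*1)*P = -P)
(n(2)*(-17))*w(N(-3 - 1*0)) = (-1*2*(-17))*(6*5³) = (-2*(-17))*(6*125) = 34*750 = 25500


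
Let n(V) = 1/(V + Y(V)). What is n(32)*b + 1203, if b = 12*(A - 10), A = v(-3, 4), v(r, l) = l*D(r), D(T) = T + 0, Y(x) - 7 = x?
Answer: 85149/71 ≈ 1199.3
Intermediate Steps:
Y(x) = 7 + x
D(T) = T
n(V) = 1/(7 + 2*V) (n(V) = 1/(V + (7 + V)) = 1/(7 + 2*V))
v(r, l) = l*r
A = -12 (A = 4*(-3) = -12)
b = -264 (b = 12*(-12 - 10) = 12*(-22) = -264)
n(32)*b + 1203 = -264/(7 + 2*32) + 1203 = -264/(7 + 64) + 1203 = -264/71 + 1203 = 85149/71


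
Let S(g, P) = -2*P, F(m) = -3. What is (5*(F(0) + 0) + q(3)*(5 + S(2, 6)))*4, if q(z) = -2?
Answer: -4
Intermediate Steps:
(5*(F(0) + 0) + q(3)*(5 + S(2, 6)))*4 = (5*(-3 + 0) - 2*(5 - 2*6))*4 = (5*(-3) - 2*(5 - 12))*4 = (-15 - 2*(-7))*4 = (-15 + 14)*4 = -1*4 = -4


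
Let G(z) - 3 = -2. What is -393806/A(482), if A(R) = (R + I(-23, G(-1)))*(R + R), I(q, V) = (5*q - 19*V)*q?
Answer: -196903/1717848 ≈ -0.11462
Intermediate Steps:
G(z) = 1 (G(z) = 3 - 2 = 1)
I(q, V) = q*(-19*V + 5*q) (I(q, V) = (-19*V + 5*q)*q = q*(-19*V + 5*q))
A(R) = 2*R*(3082 + R) (A(R) = (R - 23*(-19*1 + 5*(-23)))*(R + R) = (R - 23*(-19 - 115))*(2*R) = (R - 23*(-134))*(2*R) = (R + 3082)*(2*R) = (3082 + R)*(2*R) = 2*R*(3082 + R))
-393806/A(482) = -393806*1/(964*(3082 + 482)) = -393806/(2*482*3564) = -393806/3435696 = -393806*1/3435696 = -196903/1717848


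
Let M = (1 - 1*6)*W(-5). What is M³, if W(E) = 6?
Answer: -27000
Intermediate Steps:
M = -30 (M = (1 - 1*6)*6 = (1 - 6)*6 = -5*6 = -30)
M³ = (-30)³ = -27000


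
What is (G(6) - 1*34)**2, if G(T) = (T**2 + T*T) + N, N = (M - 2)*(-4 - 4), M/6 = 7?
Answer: 79524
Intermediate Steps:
M = 42 (M = 6*7 = 42)
N = -320 (N = (42 - 2)*(-4 - 4) = 40*(-8) = -320)
G(T) = -320 + 2*T**2 (G(T) = (T**2 + T*T) - 320 = (T**2 + T**2) - 320 = 2*T**2 - 320 = -320 + 2*T**2)
(G(6) - 1*34)**2 = ((-320 + 2*6**2) - 1*34)**2 = ((-320 + 2*36) - 34)**2 = ((-320 + 72) - 34)**2 = (-248 - 34)**2 = (-282)**2 = 79524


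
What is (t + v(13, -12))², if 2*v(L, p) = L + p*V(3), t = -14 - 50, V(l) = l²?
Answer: 49729/4 ≈ 12432.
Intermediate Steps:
t = -64
v(L, p) = L/2 + 9*p/2 (v(L, p) = (L + p*3²)/2 = (L + p*9)/2 = (L + 9*p)/2 = L/2 + 9*p/2)
(t + v(13, -12))² = (-64 + ((½)*13 + (9/2)*(-12)))² = (-64 + (13/2 - 54))² = (-64 - 95/2)² = (-223/2)² = 49729/4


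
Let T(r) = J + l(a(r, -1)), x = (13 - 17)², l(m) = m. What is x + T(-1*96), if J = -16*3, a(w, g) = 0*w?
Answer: -32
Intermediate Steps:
a(w, g) = 0
x = 16 (x = (-4)² = 16)
J = -48
T(r) = -48 (T(r) = -48 + 0 = -48)
x + T(-1*96) = 16 - 48 = -32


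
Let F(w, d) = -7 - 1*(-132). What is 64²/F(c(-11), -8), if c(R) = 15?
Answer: 4096/125 ≈ 32.768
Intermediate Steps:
F(w, d) = 125 (F(w, d) = -7 + 132 = 125)
64²/F(c(-11), -8) = 64²/125 = 4096*(1/125) = 4096/125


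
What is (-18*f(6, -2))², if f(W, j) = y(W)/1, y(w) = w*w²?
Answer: 15116544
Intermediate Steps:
y(w) = w³
f(W, j) = W³ (f(W, j) = W³/1 = W³*1 = W³)
(-18*f(6, -2))² = (-18*6³)² = (-18*216)² = (-3888)² = 15116544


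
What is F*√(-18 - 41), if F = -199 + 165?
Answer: -34*I*√59 ≈ -261.16*I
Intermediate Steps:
F = -34
F*√(-18 - 41) = -34*√(-18 - 41) = -34*I*√59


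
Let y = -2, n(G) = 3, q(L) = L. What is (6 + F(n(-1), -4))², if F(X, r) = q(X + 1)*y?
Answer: 4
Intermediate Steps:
F(X, r) = -2 - 2*X (F(X, r) = (X + 1)*(-2) = (1 + X)*(-2) = -2 - 2*X)
(6 + F(n(-1), -4))² = (6 + (-2 - 2*3))² = (6 + (-2 - 6))² = (6 - 8)² = (-2)² = 4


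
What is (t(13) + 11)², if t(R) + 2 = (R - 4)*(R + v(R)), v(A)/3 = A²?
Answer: 21986721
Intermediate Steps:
v(A) = 3*A²
t(R) = -2 + (-4 + R)*(R + 3*R²) (t(R) = -2 + (R - 4)*(R + 3*R²) = -2 + (-4 + R)*(R + 3*R²))
(t(13) + 11)² = ((-2 - 11*13² - 4*13 + 3*13³) + 11)² = ((-2 - 11*169 - 52 + 3*2197) + 11)² = ((-2 - 1859 - 52 + 6591) + 11)² = (4678 + 11)² = 4689² = 21986721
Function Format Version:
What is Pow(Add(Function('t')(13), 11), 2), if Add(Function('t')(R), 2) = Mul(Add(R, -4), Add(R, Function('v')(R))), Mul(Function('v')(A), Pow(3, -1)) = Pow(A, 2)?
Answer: 21986721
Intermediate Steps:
Function('v')(A) = Mul(3, Pow(A, 2))
Function('t')(R) = Add(-2, Mul(Add(-4, R), Add(R, Mul(3, Pow(R, 2))))) (Function('t')(R) = Add(-2, Mul(Add(R, -4), Add(R, Mul(3, Pow(R, 2))))) = Add(-2, Mul(Add(-4, R), Add(R, Mul(3, Pow(R, 2))))))
Pow(Add(Function('t')(13), 11), 2) = Pow(Add(Add(-2, Mul(-11, Pow(13, 2)), Mul(-4, 13), Mul(3, Pow(13, 3))), 11), 2) = Pow(Add(Add(-2, Mul(-11, 169), -52, Mul(3, 2197)), 11), 2) = Pow(Add(Add(-2, -1859, -52, 6591), 11), 2) = Pow(Add(4678, 11), 2) = Pow(4689, 2) = 21986721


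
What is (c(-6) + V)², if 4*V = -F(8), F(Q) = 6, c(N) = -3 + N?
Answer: 441/4 ≈ 110.25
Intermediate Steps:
V = -3/2 (V = (-1*6)/4 = (¼)*(-6) = -3/2 ≈ -1.5000)
(c(-6) + V)² = ((-3 - 6) - 3/2)² = (-9 - 3/2)² = (-21/2)² = 441/4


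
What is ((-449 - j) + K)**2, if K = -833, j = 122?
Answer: 1971216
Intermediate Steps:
((-449 - j) + K)**2 = ((-449 - 1*122) - 833)**2 = ((-449 - 122) - 833)**2 = (-571 - 833)**2 = (-1404)**2 = 1971216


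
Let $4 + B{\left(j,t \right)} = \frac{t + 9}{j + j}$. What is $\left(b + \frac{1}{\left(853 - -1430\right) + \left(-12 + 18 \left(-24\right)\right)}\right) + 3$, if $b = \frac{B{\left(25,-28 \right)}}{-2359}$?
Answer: $\frac{651250841}{216910050} \approx 3.0024$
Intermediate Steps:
$B{\left(j,t \right)} = -4 + \frac{9 + t}{2 j}$ ($B{\left(j,t \right)} = -4 + \frac{t + 9}{j + j} = -4 + \frac{9 + t}{2 j}$)
$b = \frac{219}{117950}$ ($b = \frac{\frac{1}{2} \cdot \frac{1}{25} \left(9 - 28 - 200\right)}{-2359} = \frac{1}{2} \cdot \frac{1}{25} \left(9 - 28 - 200\right) \left(- \frac{1}{2359}\right) = \frac{1}{2} \cdot \frac{1}{25} \left(-219\right) \left(- \frac{1}{2359}\right) = \left(- \frac{219}{50}\right) \left(- \frac{1}{2359}\right) = \frac{219}{117950} \approx 0.0018567$)
$\left(b + \frac{1}{\left(853 - -1430\right) + \left(-12 + 18 \left(-24\right)\right)}\right) + 3 = \left(\frac{219}{117950} + \frac{1}{\left(853 - -1430\right) + \left(-12 + 18 \left(-24\right)\right)}\right) + 3 = \left(\frac{219}{117950} + \frac{1}{\left(853 + 1430\right) - 444}\right) + 3 = \left(\frac{219}{117950} + \frac{1}{2283 - 444}\right) + 3 = \left(\frac{219}{117950} + \frac{1}{1839}\right) + 3 = \frac{520691}{216910050} + 3 = \frac{651250841}{216910050}$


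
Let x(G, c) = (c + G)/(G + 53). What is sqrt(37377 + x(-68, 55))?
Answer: 2*sqrt(2102505)/15 ≈ 193.33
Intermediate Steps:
x(G, c) = (G + c)/(53 + G)
sqrt(37377 + x(-68, 55)) = sqrt(37377 + (-68 + 55)/(53 - 68)) = sqrt(37377 - 13/(-15)) = sqrt(37377 - 1/15*(-13)) = sqrt(37377 + 13/15) = sqrt(560668/15) = 2*sqrt(2102505)/15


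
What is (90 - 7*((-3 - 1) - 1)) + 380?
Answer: 505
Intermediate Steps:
(90 - 7*((-3 - 1) - 1)) + 380 = (90 - 7*(-4 - 1)) + 380 = (90 - 7*(-5)) + 380 = (90 + 35) + 380 = 125 + 380 = 505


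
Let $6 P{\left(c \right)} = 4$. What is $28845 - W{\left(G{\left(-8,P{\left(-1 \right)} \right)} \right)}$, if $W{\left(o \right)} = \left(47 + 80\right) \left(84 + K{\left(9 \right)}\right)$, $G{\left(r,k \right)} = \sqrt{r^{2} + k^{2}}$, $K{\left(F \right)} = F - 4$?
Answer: $17542$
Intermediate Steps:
$K{\left(F \right)} = -4 + F$
$P{\left(c \right)} = \frac{2}{3}$ ($P{\left(c \right)} = \frac{1}{6} \cdot 4 = \frac{2}{3}$)
$G{\left(r,k \right)} = \sqrt{k^{2} + r^{2}}$
$W{\left(o \right)} = 11303$ ($W{\left(o \right)} = \left(47 + 80\right) \left(84 + \left(-4 + 9\right)\right) = 127 \left(84 + 5\right) = 127 \cdot 89 = 11303$)
$28845 - W{\left(G{\left(-8,P{\left(-1 \right)} \right)} \right)} = 28845 - 11303 = 17542$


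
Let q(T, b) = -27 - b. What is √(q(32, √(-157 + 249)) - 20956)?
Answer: √(-20983 - 2*√23) ≈ 144.89*I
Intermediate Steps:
√(q(32, √(-157 + 249)) - 20956) = √((-27 - √(-157 + 249)) - 20956) = √((-27 - √92) - 20956) = √((-27 - 2*√23) - 20956) = √(-20983 - 2*√23)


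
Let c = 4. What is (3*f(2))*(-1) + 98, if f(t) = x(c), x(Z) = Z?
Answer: 86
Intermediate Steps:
f(t) = 4
(3*f(2))*(-1) + 98 = (3*4)*(-1) + 98 = 12*(-1) + 98 = -12 + 98 = 86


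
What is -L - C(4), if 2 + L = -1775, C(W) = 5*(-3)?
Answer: 1792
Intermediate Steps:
C(W) = -15
L = -1777 (L = -2 - 1775 = -1777)
-L - C(4) = -1*(-1777) - 1*(-15) = 1777 + 15 = 1792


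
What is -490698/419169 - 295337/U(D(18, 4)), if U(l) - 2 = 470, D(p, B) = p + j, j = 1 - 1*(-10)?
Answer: -41342574803/65949256 ≈ -626.88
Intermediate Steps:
j = 11 (j = 1 + 10 = 11)
D(p, B) = 11 + p (D(p, B) = p + 11 = 11 + p)
U(l) = 472 (U(l) = 2 + 470 = 472)
-490698/419169 - 295337/U(D(18, 4)) = -490698/419169 - 295337/472 = -490698*1/419169 - 295337*1/472 = -163566/139723 - 295337/472 = -41342574803/65949256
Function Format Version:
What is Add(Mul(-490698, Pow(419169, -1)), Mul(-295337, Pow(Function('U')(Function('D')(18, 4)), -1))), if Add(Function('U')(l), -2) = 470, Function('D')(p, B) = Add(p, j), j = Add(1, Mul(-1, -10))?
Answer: Rational(-41342574803, 65949256) ≈ -626.88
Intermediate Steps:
j = 11 (j = Add(1, 10) = 11)
Function('D')(p, B) = Add(11, p) (Function('D')(p, B) = Add(p, 11) = Add(11, p))
Function('U')(l) = 472 (Function('U')(l) = Add(2, 470) = 472)
Add(Mul(-490698, Pow(419169, -1)), Mul(-295337, Pow(Function('U')(Function('D')(18, 4)), -1))) = Add(Mul(-490698, Pow(419169, -1)), Mul(-295337, Pow(472, -1))) = Add(Mul(-490698, Rational(1, 419169)), Mul(-295337, Rational(1, 472))) = Add(Rational(-163566, 139723), Rational(-295337, 472)) = Rational(-41342574803, 65949256)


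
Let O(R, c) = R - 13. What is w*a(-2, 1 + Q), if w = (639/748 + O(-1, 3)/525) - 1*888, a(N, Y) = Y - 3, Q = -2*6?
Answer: 348392597/28050 ≈ 12420.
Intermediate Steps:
O(R, c) = -13 + R
Q = -12
a(N, Y) = -3 + Y
w = -49770371/56100 (w = (639/748 + (-13 - 1)/525) - 1*888 = (639*(1/748) - 14*1/525) - 888 = (639/748 - 2/75) - 888 = 46429/56100 - 888 = -49770371/56100 ≈ -887.17)
w*a(-2, 1 + Q) = -49770371*(-3 + (1 - 12))/56100 = -49770371*(-3 - 11)/56100 = -49770371/56100*(-14) = 348392597/28050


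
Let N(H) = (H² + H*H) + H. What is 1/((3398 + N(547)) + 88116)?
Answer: 1/690479 ≈ 1.4483e-6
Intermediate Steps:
N(H) = H + 2*H² (N(H) = (H² + H²) + H = 2*H² + H = H + 2*H²)
1/((3398 + N(547)) + 88116) = 1/((3398 + 547*(1 + 2*547)) + 88116) = 1/((3398 + 547*(1 + 1094)) + 88116) = 1/((3398 + 547*1095) + 88116) = 1/((3398 + 598965) + 88116) = 1/(602363 + 88116) = 1/690479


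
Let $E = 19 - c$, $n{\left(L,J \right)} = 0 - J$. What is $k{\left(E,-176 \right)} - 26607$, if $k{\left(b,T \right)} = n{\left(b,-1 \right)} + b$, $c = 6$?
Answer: $-26593$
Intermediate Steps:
$n{\left(L,J \right)} = - J$
$E = 13$ ($E = 19 - 6 = 13$)
$k{\left(b,T \right)} = 1 + b$ ($k{\left(b,T \right)} = \left(-1\right) \left(-1\right) + b = 1 + b$)
$k{\left(E,-176 \right)} - 26607 = \left(1 + 13\right) - 26607 = 14 - 26607 = -26593$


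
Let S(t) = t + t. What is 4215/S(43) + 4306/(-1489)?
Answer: 5905819/128054 ≈ 46.120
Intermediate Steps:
S(t) = 2*t
4215/S(43) + 4306/(-1489) = 4215/((2*43)) + 4306/(-1489) = 4215/86 + 4306*(-1/1489) = 4215*(1/86) - 4306/1489 = 4215/86 - 4306/1489 = 5905819/128054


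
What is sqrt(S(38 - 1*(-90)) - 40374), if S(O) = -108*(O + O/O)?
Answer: 3*I*sqrt(6034) ≈ 233.04*I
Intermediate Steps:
S(O) = -108 - 108*O (S(O) = -108*(O + 1) = -108*(1 + O) = -108 - 108*O)
sqrt(S(38 - 1*(-90)) - 40374) = sqrt((-108 - 108*(38 - 1*(-90))) - 40374) = sqrt((-108 - 108*(38 + 90)) - 40374) = sqrt((-108 - 108*128) - 40374) = sqrt((-108 - 13824) - 40374) = sqrt(-13932 - 40374) = sqrt(-54306) = 3*I*sqrt(6034)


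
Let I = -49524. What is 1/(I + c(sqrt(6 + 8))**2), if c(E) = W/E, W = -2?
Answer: -7/346666 ≈ -2.0192e-5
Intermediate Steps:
c(E) = -2/E
1/(I + c(sqrt(6 + 8))**2) = 1/(-49524 + (-2/sqrt(6 + 8))**2) = 1/(-49524 + (-2*sqrt(14)/14)**2) = 1/(-49524 + (-sqrt(14)/7)**2) = 1/(-49524 + 2/7) = 1/(-346666/7) = -7/346666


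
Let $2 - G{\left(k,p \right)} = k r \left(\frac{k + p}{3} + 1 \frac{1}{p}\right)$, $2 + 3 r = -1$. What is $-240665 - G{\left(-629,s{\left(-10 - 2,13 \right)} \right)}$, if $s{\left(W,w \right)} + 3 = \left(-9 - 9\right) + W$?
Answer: $- \frac{12523018}{33} \approx -3.7949 \cdot 10^{5}$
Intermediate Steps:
$r = -1$ ($r = - \frac{2}{3} + \frac{1}{3} \left(-1\right) = - \frac{2}{3} - \frac{1}{3} = -1$)
$s{\left(W,w \right)} = -21 + W$ ($s{\left(W,w \right)} = -3 + \left(\left(-9 - 9\right) + W\right) = -3 + \left(-18 + W\right) = -21 + W$)
$G{\left(k,p \right)} = 2 + k \left(\frac{1}{p} + \frac{k}{3} + \frac{p}{3}\right)$ ($G{\left(k,p \right)} = 2 - k \left(-1\right) \left(\frac{k + p}{3} + 1 \frac{1}{p}\right) = 2 - - k \left(\left(k + p\right) \frac{1}{3} + \frac{1}{p}\right) = 2 - - k \left(\left(\frac{k}{3} + \frac{p}{3}\right) + \frac{1}{p}\right) = 2 - - k \left(\frac{1}{p} + \frac{k}{3} + \frac{p}{3}\right) = 2 + k \left(\frac{1}{p} + \frac{k}{3} + \frac{p}{3}\right)$)
$-240665 - G{\left(-629,s{\left(-10 - 2,13 \right)} \right)} = -240665 - \frac{-629 + \frac{\left(-21 - 12\right) \left(6 + \left(-629\right)^{2} - 629 \left(-21 - 12\right)\right)}{3}}{-21 - 12} = -240665 - \frac{-629 + \frac{\left(-21 - 12\right) \left(6 + 395641 - 629 \left(-21 - 12\right)\right)}{3}}{-21 - 12} = -240665 - \frac{-629 + \frac{1}{3} \left(-33\right) \left(6 + 395641 - -20757\right)}{-33} = -240665 - - \frac{-629 + \frac{1}{3} \left(-33\right) \left(6 + 395641 + 20757\right)}{33} = -240665 - - \frac{-629 + \frac{1}{3} \left(-33\right) 416404}{33} = -240665 - - \frac{-629 - 4580444}{33} = -240665 - \left(- \frac{1}{33}\right) \left(-4581073\right) = -240665 - \frac{4581073}{33} = - \frac{12523018}{33}$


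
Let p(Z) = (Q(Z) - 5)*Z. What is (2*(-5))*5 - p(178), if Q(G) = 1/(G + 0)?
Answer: 839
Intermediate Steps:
Q(G) = 1/G
p(Z) = Z*(-5 + 1/Z) (p(Z) = (1/Z - 5)*Z = (-5 + 1/Z)*Z = Z*(-5 + 1/Z))
(2*(-5))*5 - p(178) = (2*(-5))*5 - (1 - 5*178) = -10*5 - (1 - 890) = -50 - 1*(-889) = -50 + 889 = 839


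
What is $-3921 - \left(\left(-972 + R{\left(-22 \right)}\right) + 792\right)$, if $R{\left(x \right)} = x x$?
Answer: $-4225$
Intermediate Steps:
$R{\left(x \right)} = x^{2}$
$-3921 - \left(\left(-972 + R{\left(-22 \right)}\right) + 792\right) = -3921 - \left(\left(-972 + \left(-22\right)^{2}\right) + 792\right) = -3921 - \left(\left(-972 + 484\right) + 792\right) = -3921 - \left(-488 + 792\right) = -3921 - 304 = -4225$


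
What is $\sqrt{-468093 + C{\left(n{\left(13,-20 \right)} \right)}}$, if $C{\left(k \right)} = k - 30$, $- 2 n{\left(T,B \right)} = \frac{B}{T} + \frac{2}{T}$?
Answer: $\frac{i \sqrt{79112670}}{13} \approx 684.19 i$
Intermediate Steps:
$n{\left(T,B \right)} = - \frac{1}{T} - \frac{B}{2 T}$ ($n{\left(T,B \right)} = - \frac{\frac{B}{T} + \frac{2}{T}}{2} = - \frac{\frac{2}{T} + \frac{B}{T}}{2} = - \frac{1}{T} - \frac{B}{2 T}$)
$C{\left(k \right)} = -30 + k$ ($C{\left(k \right)} = k - 30 = -30 + k$)
$\sqrt{-468093 + C{\left(n{\left(13,-20 \right)} \right)}} = \sqrt{-468093 - \left(30 - \frac{-2 - -20}{2 \cdot 13}\right)} = \sqrt{-468093 - \left(30 - \frac{-2 + 20}{26}\right)} = \sqrt{-468093 - \left(30 - \frac{9}{13}\right)} = \sqrt{-468093 + \left(-30 + \frac{9}{13}\right)} = \sqrt{-468093 - \frac{381}{13}} = \sqrt{- \frac{6085590}{13}} = \frac{i \sqrt{79112670}}{13}$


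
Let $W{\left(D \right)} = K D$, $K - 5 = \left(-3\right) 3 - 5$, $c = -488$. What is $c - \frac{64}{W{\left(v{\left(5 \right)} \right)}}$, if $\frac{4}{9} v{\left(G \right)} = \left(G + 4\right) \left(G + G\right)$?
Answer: $- \frac{1778632}{3645} \approx -487.96$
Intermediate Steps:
$K = -9$ ($K = 5 - 14 = -9$)
$v{\left(G \right)} = \frac{9 G \left(4 + G\right)}{2}$ ($v{\left(G \right)} = \frac{9 \left(G + 4\right) \left(G + G\right)}{4} = \frac{9 \left(4 + G\right) 2 G}{4} = \frac{9 \cdot 2 G \left(4 + G\right)}{4} = \frac{9 G \left(4 + G\right)}{2}$)
$W{\left(D \right)} = - 9 D$
$c - \frac{64}{W{\left(v{\left(5 \right)} \right)}} = -488 - \frac{64}{\left(-9\right) \frac{9}{2} \cdot 5 \left(4 + 5\right)} = -488 - \frac{64}{\left(-9\right) \frac{9}{2} \cdot 5 \cdot 9} = -488 - \frac{64}{\left(-9\right) \frac{405}{2}} = -488 - \frac{64}{- \frac{3645}{2}} = -488 - - \frac{128}{3645} = -488 + \frac{128}{3645} = - \frac{1778632}{3645}$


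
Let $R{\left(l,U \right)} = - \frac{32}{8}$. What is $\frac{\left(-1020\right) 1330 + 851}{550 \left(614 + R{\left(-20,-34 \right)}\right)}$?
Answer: $- \frac{1355749}{335500} \approx -4.041$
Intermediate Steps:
$R{\left(l,U \right)} = -4$ ($R{\left(l,U \right)} = \left(-32\right) \frac{1}{8} = -4$)
$\frac{\left(-1020\right) 1330 + 851}{550 \left(614 + R{\left(-20,-34 \right)}\right)} = \frac{\left(-1020\right) 1330 + 851}{550 \left(614 - 4\right)} = \frac{-1356600 + 851}{550 \cdot 610} = - \frac{1355749}{335500}$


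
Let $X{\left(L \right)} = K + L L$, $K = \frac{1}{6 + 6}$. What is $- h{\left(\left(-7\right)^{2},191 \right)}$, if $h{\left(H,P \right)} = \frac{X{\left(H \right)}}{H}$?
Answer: $- \frac{28813}{588} \approx -49.002$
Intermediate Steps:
$K = \frac{1}{12} \approx 0.083333$
$X{\left(L \right)} = \frac{1}{12} + L^{2}$ ($X{\left(L \right)} = \frac{1}{12} + L L = \frac{1}{12} + L^{2}$)
$h{\left(H,P \right)} = \frac{\frac{1}{12} + H^{2}}{H}$
$- h{\left(\left(-7\right)^{2},191 \right)} = - (\left(-7\right)^{2} + \frac{1}{12 \left(-7\right)^{2}}) = - (49 + \frac{1}{12 \cdot 49}) = - (49 + \frac{1}{12} \cdot \frac{1}{49}) = - (49 + \frac{1}{588}) = \left(-1\right) \frac{28813}{588} = - \frac{28813}{588}$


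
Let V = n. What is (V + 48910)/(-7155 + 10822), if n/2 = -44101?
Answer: -2068/193 ≈ -10.715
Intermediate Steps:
n = -88202 (n = 2*(-44101) = -88202)
V = -88202
(V + 48910)/(-7155 + 10822) = (-88202 + 48910)/(-7155 + 10822) = -39292/3667 = -39292*1/3667 = -2068/193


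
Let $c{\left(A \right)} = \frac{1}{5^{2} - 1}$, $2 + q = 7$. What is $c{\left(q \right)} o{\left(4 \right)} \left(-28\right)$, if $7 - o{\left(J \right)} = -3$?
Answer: $- \frac{35}{3} \approx -11.667$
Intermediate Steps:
$q = 5$ ($q = -2 + 7 = 5$)
$c{\left(A \right)} = \frac{1}{24}$ ($c{\left(A \right)} = \frac{1}{25 - 1} = \frac{1}{24}$)
$o{\left(J \right)} = 10$ ($o{\left(J \right)} = 7 - -3 = 7 + 3 = 10$)
$c{\left(q \right)} o{\left(4 \right)} \left(-28\right) = \frac{1}{24} \cdot 10 \left(-28\right) = \frac{5}{12} \left(-28\right) = - \frac{35}{3}$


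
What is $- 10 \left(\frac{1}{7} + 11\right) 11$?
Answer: $- \frac{8580}{7} \approx -1225.7$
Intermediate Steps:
$- 10 \left(\frac{1}{7} + 11\right) 11 = \left(-10\right) \frac{78}{7} \cdot 11 = \left(- \frac{780}{7}\right) 11 = - \frac{8580}{7}$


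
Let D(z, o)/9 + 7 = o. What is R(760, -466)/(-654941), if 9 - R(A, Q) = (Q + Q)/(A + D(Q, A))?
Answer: -68765/4936290317 ≈ -1.3931e-5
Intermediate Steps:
D(z, o) = -63 + 9*o
R(A, Q) = 9 - 2*Q/(-63 + 10*A) (R(A, Q) = 9 - (Q + Q)/(A + (-63 + 9*A)) = 9 - 2*Q/(-63 + 10*A))
R(760, -466)/(-654941) = ((-567 - 2*(-466) + 90*760)/(-63 + 10*760))/(-654941) = ((-567 + 932 + 68400)/(-63 + 7600))*(-1/654941) = (68765/7537)*(-1/654941) = -68765/4936290317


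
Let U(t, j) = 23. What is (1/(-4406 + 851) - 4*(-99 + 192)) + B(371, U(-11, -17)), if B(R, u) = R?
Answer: -3556/3555 ≈ -1.0003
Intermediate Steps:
(1/(-4406 + 851) - 4*(-99 + 192)) + B(371, U(-11, -17)) = (1/(-4406 + 851) - 4*(-99 + 192)) + 371 = (1/(-3555) - 4*93) + 371 = (-1/3555 - 372) + 371 = -1322461/3555 + 371 = -3556/3555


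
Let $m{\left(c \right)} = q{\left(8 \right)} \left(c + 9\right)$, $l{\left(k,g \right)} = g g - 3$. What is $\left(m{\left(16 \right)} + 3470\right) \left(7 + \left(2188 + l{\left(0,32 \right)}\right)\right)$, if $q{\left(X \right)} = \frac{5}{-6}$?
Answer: $11092520$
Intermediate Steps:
$q{\left(X \right)} = - \frac{5}{6}$ ($q{\left(X \right)} = 5 \left(- \frac{1}{6}\right) = - \frac{5}{6}$)
$l{\left(k,g \right)} = -3 + g^{2}$ ($l{\left(k,g \right)} = g^{2} - 3 = -3 + g^{2}$)
$m{\left(c \right)} = - \frac{15}{2} - \frac{5 c}{6}$ ($m{\left(c \right)} = - \frac{5 \left(c + 9\right)}{6} = - \frac{5 \left(9 + c\right)}{6} = - \frac{15}{2} - \frac{5 c}{6}$)
$\left(m{\left(16 \right)} + 3470\right) \left(7 + \left(2188 + l{\left(0,32 \right)}\right)\right) = \left(\left(- \frac{15}{2} - \frac{40}{3}\right) + 3470\right) \left(7 + \left(2188 - \left(3 - 32^{2}\right)\right)\right) = \left(\left(- \frac{15}{2} - \frac{40}{3}\right) + 3470\right) \left(7 + \left(2188 + \left(-3 + 1024\right)\right)\right) = \left(- \frac{125}{6} + 3470\right) \left(7 + \left(2188 + 1021\right)\right) = \frac{20695 \left(7 + 3209\right)}{6} = \frac{20695}{6} \cdot 3216 = 11092520$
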